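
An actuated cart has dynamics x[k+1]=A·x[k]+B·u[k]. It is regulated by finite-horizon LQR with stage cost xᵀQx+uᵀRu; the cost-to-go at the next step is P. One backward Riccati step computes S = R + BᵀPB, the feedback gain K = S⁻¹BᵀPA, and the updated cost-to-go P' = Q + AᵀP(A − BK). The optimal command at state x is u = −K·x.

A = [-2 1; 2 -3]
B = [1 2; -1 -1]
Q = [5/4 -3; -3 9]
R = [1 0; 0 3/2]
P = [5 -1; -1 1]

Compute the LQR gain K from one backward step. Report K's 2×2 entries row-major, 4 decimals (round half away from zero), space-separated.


BᵀP = [6.0000 -2.0000; 11.0000 -3.0000]
S = R + BᵀPB = [1 0; 0 3/2] + [8.0000 14.0000; 14.0000 25.0000] = [9.0000 14.0000; 14.0000 26.5000]
BᵀPA = [-16.0000 12.0000; -28.0000 20.0000]
K = S⁻¹·BᵀPA = [-0.7529 0.8941; -0.6588 0.2824]
A−BK = [0.0706 -0.4588; 0.5882 -1.8235]
AᵀP(A−BK) = [1.5059 -1.7882; -1.7882 3.6235]
P' = Q + AᵀP(A−BK) = [2.7559 -4.7882; -4.7882 12.6235]
tr(P') = 15.3794

-0.7529 0.8941 -0.6588 0.2824


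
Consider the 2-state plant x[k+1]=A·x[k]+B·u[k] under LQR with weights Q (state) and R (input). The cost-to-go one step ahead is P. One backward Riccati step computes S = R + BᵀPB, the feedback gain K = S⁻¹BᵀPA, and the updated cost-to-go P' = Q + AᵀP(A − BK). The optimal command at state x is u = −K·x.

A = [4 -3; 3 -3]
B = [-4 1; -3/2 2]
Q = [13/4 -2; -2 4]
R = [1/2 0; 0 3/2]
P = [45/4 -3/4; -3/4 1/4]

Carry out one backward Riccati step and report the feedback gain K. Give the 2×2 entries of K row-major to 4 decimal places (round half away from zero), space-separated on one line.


-0.9072 0.6415 0.2987 -0.3464

BᵀP = [-43.8750 2.6250; 9.7500 -0.2500]
S = R + BᵀPB = [1/2 0; 0 3/2] + [171.5625 -38.6250; -38.6250 9.2500] = [172.0625 -38.6250; -38.6250 10.7500]
BᵀPA = [-167.6250 123.7500; 38.2500 -28.5000]
K = S⁻¹·BᵀPA = [-0.9072 0.6415; 0.2987 -0.3464]
A−BK = [0.0727 -0.0878; 1.0418 -1.3450]
AᵀP(A−BK) = [0.7625 -0.7264; -0.7264 0.7476]
P' = Q + AᵀP(A−BK) = [4.0125 -2.7264; -2.7264 4.7476]
tr(P') = 8.7601


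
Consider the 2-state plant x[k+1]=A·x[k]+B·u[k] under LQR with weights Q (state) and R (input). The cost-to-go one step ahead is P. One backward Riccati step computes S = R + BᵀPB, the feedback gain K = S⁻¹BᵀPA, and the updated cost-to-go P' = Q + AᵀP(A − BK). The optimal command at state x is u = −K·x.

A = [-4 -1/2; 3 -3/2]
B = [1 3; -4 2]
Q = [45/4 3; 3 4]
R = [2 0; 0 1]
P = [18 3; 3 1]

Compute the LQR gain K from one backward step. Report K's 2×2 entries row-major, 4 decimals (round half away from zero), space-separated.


-0.9950 0.2016 -0.9413 -0.2450

BᵀP = [6.0000 -1.0000; 60.0000 11.0000]
S = R + BᵀPB = [2 0; 0 1] + [10.0000 16.0000; 16.0000 202.0000] = [12.0000 16.0000; 16.0000 203.0000]
BᵀPA = [-27.0000 -1.5000; -207.0000 -46.5000]
K = S⁻¹·BᵀPA = [-0.9950 0.2016; -0.9413 -0.2450]
A−BK = [-0.1812 0.0333; 0.9028 -0.2037]
AᵀP(A−BK) = [3.2904 -0.2622; -0.2622 0.1620]
P' = Q + AᵀP(A−BK) = [14.5404 2.7378; 2.7378 4.1620]
tr(P') = 18.7024


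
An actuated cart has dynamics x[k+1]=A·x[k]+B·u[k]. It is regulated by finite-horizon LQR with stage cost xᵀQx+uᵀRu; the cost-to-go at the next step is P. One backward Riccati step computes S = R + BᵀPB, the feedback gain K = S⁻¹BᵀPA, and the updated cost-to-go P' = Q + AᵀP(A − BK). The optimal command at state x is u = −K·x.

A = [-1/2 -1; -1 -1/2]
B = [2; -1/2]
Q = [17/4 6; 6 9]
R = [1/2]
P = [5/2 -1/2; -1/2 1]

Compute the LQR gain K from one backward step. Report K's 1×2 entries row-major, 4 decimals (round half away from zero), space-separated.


BᵀP = [5.2500 -1.5000]
S = R + BᵀPB = [1/2] + [11.2500] = [11.7500]
BᵀPA = [-1.1250 -4.5000]
K = S⁻¹·BᵀPA = [-0.0957 -0.3830]
A−BK = [-0.3085 -0.2340; -1.0479 -0.6915]
AᵀP(A−BK) = [1.0173 0.6941; 0.6941 0.5266]
P' = Q + AᵀP(A−BK) = [5.2673 6.6941; 6.6941 9.5266]
tr(P') = 14.7939

-0.0957 -0.3830


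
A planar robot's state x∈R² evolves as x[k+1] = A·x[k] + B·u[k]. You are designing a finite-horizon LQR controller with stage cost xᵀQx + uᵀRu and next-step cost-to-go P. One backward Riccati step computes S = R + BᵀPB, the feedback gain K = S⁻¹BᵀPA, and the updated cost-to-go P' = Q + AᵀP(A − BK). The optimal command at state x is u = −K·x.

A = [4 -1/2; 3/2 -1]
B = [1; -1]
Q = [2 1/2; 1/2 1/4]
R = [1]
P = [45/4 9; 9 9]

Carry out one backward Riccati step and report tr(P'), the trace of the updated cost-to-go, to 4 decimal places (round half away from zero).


BᵀP = [2.2500 0.0000]
S = R + BᵀPB = [1] + [2.2500] = [3.2500]
BᵀPA = [9.0000 -1.1250]
K = S⁻¹·BᵀPA = [2.7692 -0.3462]
A−BK = [1.2308 -0.1538; 4.2692 -1.3462]
AᵀP(A−BK) = [283.3269 -75.6346; -75.6346 20.4231]
P' = Q + AᵀP(A−BK) = [285.3269 -75.1346; -75.1346 20.6731]
tr(P') = 306.0000

306.0000


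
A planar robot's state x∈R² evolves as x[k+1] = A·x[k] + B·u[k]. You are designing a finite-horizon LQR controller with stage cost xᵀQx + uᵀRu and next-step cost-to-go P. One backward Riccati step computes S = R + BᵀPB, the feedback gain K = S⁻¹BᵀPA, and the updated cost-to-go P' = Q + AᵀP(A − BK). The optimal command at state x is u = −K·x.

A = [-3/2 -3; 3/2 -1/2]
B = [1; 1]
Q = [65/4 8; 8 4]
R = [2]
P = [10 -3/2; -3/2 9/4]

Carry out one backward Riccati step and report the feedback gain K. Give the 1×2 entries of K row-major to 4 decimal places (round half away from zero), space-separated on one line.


-1.0333 -2.3000

BᵀP = [8.5000 0.7500]
S = R + BᵀPB = [2] + [9.2500] = [11.2500]
BᵀPA = [-11.6250 -25.8750]
K = S⁻¹·BᵀPA = [-1.0333 -2.3000]
A−BK = [-0.4667 -0.7000; 2.5333 1.8000]
AᵀP(A−BK) = [22.3000 22.2000; 22.2000 26.5500]
P' = Q + AᵀP(A−BK) = [38.5500 30.2000; 30.2000 30.5500]
tr(P') = 69.1000


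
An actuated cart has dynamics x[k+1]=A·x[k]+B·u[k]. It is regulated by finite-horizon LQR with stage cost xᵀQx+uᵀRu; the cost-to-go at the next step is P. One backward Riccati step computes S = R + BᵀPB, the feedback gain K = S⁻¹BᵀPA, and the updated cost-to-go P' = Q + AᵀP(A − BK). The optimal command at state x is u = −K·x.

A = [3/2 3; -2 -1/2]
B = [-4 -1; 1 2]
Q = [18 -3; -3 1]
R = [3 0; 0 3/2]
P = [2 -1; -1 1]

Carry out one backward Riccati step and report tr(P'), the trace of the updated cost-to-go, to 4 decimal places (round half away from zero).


BᵀP = [-9.0000 5.0000; -4.0000 3.0000]
S = R + BᵀPB = [3 0; 0 3/2] + [41.0000 19.0000; 19.0000 10.0000] = [44.0000 19.0000; 19.0000 11.5000]
BᵀPA = [-23.5000 -29.5000; -12.0000 -13.5000]
K = S⁻¹·BᵀPA = [-0.2914 -0.5707; -0.5621 -0.2310]
A−BK = [-0.2276 0.4862; -0.5845 0.5328]
AᵀP(A−BK) = [0.9078 0.5664; 0.5664 1.2957]
P' = Q + AᵀP(A−BK) = [18.9078 -2.4336; -2.4336 2.2957]
tr(P') = 21.2034

21.2034


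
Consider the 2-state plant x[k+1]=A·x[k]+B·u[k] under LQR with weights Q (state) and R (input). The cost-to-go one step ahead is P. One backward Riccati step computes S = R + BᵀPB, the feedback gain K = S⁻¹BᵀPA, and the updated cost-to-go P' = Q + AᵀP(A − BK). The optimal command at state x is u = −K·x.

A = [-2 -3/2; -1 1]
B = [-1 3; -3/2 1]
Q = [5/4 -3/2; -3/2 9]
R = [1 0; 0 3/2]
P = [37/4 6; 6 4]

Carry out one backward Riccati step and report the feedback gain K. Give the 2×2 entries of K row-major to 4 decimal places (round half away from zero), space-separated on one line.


0.3984 0.0382 -0.5042 -0.2090

BᵀP = [-18.2500 -12.0000; 33.7500 22.0000]
S = R + BᵀPB = [1 0; 0 3/2] + [36.2500 -66.7500; -66.7500 123.2500] = [37.2500 -66.7500; -66.7500 124.7500]
BᵀPA = [48.5000 15.3750; -89.5000 -28.6250]
K = S⁻¹·BᵀPA = [0.3984 0.0382; -0.5042 -0.2090]
A−BK = [-0.0888 -0.8347; 0.1019 1.2663]
AᵀP(A−BK) = [0.5460 0.1901; 0.1901 0.2420]
P' = Q + AᵀP(A−BK) = [1.7960 -1.3099; -1.3099 9.2420]
tr(P') = 11.0380


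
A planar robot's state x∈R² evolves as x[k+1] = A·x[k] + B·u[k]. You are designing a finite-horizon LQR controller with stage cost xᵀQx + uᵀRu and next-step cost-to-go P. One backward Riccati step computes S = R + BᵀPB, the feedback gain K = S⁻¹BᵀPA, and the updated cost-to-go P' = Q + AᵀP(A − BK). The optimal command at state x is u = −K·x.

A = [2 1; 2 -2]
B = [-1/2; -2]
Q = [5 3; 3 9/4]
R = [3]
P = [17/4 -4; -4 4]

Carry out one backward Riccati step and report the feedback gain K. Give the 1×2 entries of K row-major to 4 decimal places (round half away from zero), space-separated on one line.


BᵀP = [5.8750 -6.0000]
S = R + BᵀPB = [3] + [9.0625] = [12.0625]
BᵀPA = [-0.2500 17.8750]
K = S⁻¹·BᵀPA = [-0.0207 1.4819]
A−BK = [1.9896 1.7409; 1.9585 0.9637]
AᵀP(A−BK) = [0.9948 0.8705; 0.8705 9.7617]
P' = Q + AᵀP(A−BK) = [5.9948 3.8705; 3.8705 12.0117]
tr(P') = 18.0065

-0.0207 1.4819


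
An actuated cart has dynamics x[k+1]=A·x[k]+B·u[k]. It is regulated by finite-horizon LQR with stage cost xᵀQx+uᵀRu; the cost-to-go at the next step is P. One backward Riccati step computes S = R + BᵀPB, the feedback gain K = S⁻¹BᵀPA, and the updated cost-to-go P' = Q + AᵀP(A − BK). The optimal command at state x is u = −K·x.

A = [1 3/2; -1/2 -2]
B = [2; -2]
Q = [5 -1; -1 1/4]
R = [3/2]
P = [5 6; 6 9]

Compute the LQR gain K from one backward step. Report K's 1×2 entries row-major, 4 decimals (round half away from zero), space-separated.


BᵀP = [-2.0000 -6.0000]
S = R + BᵀPB = [3/2] + [8.0000] = [9.5000]
BᵀPA = [1.0000 9.0000]
K = S⁻¹·BᵀPA = [0.1053 0.9474]
A−BK = [0.7895 -0.3947; -0.2895 -0.1053]
AᵀP(A−BK) = [1.1447 -0.9474; -0.9474 2.7237]
P' = Q + AᵀP(A−BK) = [6.1447 -1.9474; -1.9474 2.9737]
tr(P') = 9.1184

0.1053 0.9474


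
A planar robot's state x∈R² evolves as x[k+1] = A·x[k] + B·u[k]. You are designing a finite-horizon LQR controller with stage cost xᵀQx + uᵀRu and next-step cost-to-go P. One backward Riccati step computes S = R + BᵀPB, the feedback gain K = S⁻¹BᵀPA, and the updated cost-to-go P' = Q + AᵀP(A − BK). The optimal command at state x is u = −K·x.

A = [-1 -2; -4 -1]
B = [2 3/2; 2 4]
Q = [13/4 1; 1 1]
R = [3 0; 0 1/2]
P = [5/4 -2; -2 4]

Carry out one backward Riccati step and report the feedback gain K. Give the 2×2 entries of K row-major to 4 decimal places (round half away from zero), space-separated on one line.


BᵀP = [-1.5000 4.0000; -6.1250 13.0000]
S = R + BᵀPB = [3 0; 0 1/2] + [5.0000 13.7500; 13.7500 42.8125] = [8.0000 13.7500; 13.7500 43.3125]
BᵀPA = [-14.5000 -1.0000; -45.8750 -0.7500]
K = S⁻¹·BᵀPA = [0.0175 -0.2096; -1.0647 0.0492]
A−BK = [0.5621 -1.6546; 0.2239 -0.7777]
AᵀP(A−BK) = [0.6598 -0.2811; -0.2811 0.8273]
P' = Q + AᵀP(A−BK) = [3.9098 0.7189; 0.7189 1.8273]
tr(P') = 5.7371

0.0175 -0.2096 -1.0647 0.0492


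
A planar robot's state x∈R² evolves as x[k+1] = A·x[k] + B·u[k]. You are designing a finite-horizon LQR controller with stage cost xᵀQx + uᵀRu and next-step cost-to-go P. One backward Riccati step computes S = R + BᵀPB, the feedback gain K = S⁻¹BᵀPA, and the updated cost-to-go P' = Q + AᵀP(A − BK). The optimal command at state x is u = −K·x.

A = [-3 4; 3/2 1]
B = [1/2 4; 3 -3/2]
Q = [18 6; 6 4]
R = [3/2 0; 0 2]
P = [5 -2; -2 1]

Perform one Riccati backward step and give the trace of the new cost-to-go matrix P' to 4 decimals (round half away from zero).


24.9953

BᵀP = [-3.5000 2.0000; 23.0000 -9.5000]
S = R + BᵀPB = [3/2 0; 0 2] + [4.2500 -17.0000; -17.0000 106.2500] = [5.7500 -17.0000; -17.0000 108.2500]
BᵀPA = [13.5000 -12.0000; -83.2500 82.5000]
K = S⁻¹·BᵀPA = [0.1383 0.3104; -0.7473 0.8109]
A−BK = [-0.0799 0.6013; -0.0360 1.2851]
AᵀP(A−BK) = [1.1674 -1.1854; -1.1854 1.8279]
P' = Q + AᵀP(A−BK) = [19.1674 4.8146; 4.8146 5.8279]
tr(P') = 24.9953


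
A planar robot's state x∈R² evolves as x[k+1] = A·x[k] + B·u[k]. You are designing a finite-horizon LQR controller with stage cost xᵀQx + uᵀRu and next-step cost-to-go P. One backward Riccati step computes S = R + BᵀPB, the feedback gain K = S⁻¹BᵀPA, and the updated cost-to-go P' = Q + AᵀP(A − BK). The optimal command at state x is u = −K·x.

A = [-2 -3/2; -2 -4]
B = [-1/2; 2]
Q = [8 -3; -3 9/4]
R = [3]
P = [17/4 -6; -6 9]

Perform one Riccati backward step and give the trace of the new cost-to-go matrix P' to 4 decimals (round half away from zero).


BᵀP = [-14.1250 21.0000]
S = R + BᵀPB = [3] + [49.0625] = [52.0625]
BᵀPA = [-13.7500 -62.8125]
K = S⁻¹·BᵀPA = [-0.2641 -1.2065]
A−BK = [-2.1321 -2.1032; -1.4718 -1.5870]
AᵀP(A−BK) = [1.3685 2.1609; 2.1609 5.7803]
P' = Q + AᵀP(A−BK) = [9.3685 -0.8391; -0.8391 8.0303]
tr(P') = 17.3989

17.3989


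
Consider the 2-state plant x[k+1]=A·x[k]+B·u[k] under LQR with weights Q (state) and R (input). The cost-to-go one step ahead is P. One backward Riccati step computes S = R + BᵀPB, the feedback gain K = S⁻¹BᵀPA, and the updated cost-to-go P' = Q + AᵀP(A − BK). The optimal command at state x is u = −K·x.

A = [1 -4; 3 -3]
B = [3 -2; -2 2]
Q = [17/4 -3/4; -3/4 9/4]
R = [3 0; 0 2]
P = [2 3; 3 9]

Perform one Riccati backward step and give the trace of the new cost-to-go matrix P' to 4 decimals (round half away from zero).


123.2826

BᵀP = [0.0000 -9.0000; 2.0000 12.0000]
S = R + BᵀPB = [3 0; 0 2] + [18.0000 -18.0000; -18.0000 20.0000] = [21.0000 -18.0000; -18.0000 22.0000]
BᵀPA = [-27.0000 27.0000; 38.0000 -44.0000]
K = S⁻¹·BᵀPA = [0.6522 -1.4348; 2.2609 -3.1739]
A−BK = [3.5652 -6.0435; -0.2174 0.4783]
AᵀP(A−BK) = [32.6957 -52.1304; -52.1304 84.0870]
P' = Q + AᵀP(A−BK) = [36.9457 -52.8804; -52.8804 86.3370]
tr(P') = 123.2826


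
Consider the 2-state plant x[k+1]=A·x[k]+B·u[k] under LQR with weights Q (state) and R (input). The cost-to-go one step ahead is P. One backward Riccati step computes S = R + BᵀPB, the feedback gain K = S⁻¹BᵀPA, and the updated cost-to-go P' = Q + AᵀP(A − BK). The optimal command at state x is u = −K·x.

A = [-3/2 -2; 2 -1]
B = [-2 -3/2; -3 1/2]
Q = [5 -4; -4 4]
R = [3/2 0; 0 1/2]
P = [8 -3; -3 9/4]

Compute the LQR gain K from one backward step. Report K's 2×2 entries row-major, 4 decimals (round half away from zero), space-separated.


-0.3385 0.4153 1.4823 0.7287

BᵀP = [-7.0000 -0.7500; -13.5000 5.6250]
S = R + BᵀPB = [3/2 0; 0 1/2] + [16.2500 10.1250; 10.1250 23.0625] = [17.7500 10.1250; 10.1250 23.5625]
BᵀPA = [9.0000 14.7500; 31.5000 21.3750]
K = S⁻¹·BᵀPA = [-0.3385 0.4153; 1.4823 0.7287]
A−BK = [0.0465 -0.0763; 0.2433 -0.1184]
AᵀP(A−BK) = [1.3532 0.3082; 0.3082 0.5482]
P' = Q + AᵀP(A−BK) = [6.3532 -3.6918; -3.6918 4.5482]
tr(P') = 10.9013


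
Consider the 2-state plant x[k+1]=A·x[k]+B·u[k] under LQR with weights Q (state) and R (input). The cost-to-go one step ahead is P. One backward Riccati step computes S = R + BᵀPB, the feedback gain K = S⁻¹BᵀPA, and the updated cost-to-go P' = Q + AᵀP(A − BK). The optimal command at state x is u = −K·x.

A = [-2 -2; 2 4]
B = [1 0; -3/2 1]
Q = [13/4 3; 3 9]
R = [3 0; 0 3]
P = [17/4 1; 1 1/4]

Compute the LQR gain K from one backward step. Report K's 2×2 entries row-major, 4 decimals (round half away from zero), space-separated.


BᵀP = [2.7500 0.6250; 1.0000 0.2500]
S = R + BᵀPB = [3 0; 0 3] + [1.8125 0.6250; 0.6250 0.2500] = [4.8125 0.6250; 0.6250 3.2500]
BᵀPA = [-4.2500 -3.0000; -1.5000 -1.0000]
K = S⁻¹·BᵀPA = [-0.8443 -0.5984; -0.2992 -0.1926]
A−BK = [-1.1557 -1.4016; 1.0328 3.2951]
AᵀP(A−BK) = [5.9631 4.1680; 4.1680 3.0123]
P' = Q + AᵀP(A−BK) = [9.2131 7.1680; 7.1680 12.0123]
tr(P') = 21.2254

-0.8443 -0.5984 -0.2992 -0.1926


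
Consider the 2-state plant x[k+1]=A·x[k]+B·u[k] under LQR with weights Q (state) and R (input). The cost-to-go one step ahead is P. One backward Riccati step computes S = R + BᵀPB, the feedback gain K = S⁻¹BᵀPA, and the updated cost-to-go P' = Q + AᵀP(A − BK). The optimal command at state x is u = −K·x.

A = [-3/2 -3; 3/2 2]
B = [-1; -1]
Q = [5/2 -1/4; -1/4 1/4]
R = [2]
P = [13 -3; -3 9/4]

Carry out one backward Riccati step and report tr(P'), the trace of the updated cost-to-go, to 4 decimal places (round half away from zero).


101.2500

BᵀP = [-10.0000 0.7500]
S = R + BᵀPB = [2] + [9.2500] = [11.2500]
BᵀPA = [16.1250 31.5000]
K = S⁻¹·BᵀPA = [1.4333 2.8000]
A−BK = [-0.0667 -0.2000; 2.9333 4.8000]
AᵀP(A−BK) = [24.7000 42.6000; 42.6000 73.8000]
P' = Q + AᵀP(A−BK) = [27.2000 42.3500; 42.3500 74.0500]
tr(P') = 101.2500


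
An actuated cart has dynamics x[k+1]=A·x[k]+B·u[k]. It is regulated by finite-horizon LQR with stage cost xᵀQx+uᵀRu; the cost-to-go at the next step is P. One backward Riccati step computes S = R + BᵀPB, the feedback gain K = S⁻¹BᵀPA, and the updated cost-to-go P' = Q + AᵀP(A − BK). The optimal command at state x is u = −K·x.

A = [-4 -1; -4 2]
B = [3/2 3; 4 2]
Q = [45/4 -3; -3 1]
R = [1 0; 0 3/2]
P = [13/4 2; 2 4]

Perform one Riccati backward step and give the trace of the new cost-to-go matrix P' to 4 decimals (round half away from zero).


15.4518

BᵀP = [12.8750 19.0000; 13.7500 14.0000]
S = R + BᵀPB = [1 0; 0 3/2] + [95.3125 76.6250; 76.6250 69.2500] = [96.3125 76.6250; 76.6250 70.7500]
BᵀPA = [-127.5000 25.1250; -111.0000 14.2500]
K = S⁻¹·BᵀPA = [-0.5466 0.7274; -0.9770 -0.5863]
A−BK = [-0.2493 -0.3320; 0.1402 0.2633]
AᵀP(A−BK) = [1.8712 0.6540; 0.6540 1.3306]
P' = Q + AᵀP(A−BK) = [13.1212 -2.3460; -2.3460 2.3306]
tr(P') = 15.4518


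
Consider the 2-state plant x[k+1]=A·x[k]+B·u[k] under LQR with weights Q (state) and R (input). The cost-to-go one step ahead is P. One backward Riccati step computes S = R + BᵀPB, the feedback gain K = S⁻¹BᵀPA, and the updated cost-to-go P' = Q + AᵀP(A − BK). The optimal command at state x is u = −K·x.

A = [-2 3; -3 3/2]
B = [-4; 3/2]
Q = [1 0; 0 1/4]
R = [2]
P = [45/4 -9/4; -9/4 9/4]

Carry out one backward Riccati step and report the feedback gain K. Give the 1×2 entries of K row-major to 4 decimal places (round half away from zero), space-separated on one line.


0.2785 -0.5912

BᵀP = [-48.3750 12.3750]
S = R + BᵀPB = [2] + [212.0625] = [214.0625]
BᵀPA = [59.6250 -126.5625]
K = S⁻¹·BᵀPA = [0.2785 -0.5912]
A−BK = [-0.8858 0.6350; -3.4178 2.3869]
AᵀP(A−BK) = [21.6420 -15.3723; -15.3723 11.2336]
P' = Q + AᵀP(A−BK) = [22.6420 -15.3723; -15.3723 11.4836]
tr(P') = 34.1256


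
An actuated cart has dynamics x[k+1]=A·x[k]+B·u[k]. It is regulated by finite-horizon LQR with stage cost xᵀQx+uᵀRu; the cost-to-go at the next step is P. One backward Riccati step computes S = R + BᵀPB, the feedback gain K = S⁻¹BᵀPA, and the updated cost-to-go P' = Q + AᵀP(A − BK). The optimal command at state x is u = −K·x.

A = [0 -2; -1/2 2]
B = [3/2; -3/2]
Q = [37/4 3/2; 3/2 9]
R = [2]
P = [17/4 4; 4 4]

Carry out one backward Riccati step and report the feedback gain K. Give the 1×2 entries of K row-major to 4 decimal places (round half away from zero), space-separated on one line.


0.0000 -0.2927

BᵀP = [0.3750 0.0000]
S = R + BᵀPB = [2] + [0.5625] = [2.5625]
BᵀPA = [0.0000 -0.7500]
K = S⁻¹·BᵀPA = [0.0000 -0.2927]
A−BK = [0.0000 -1.5610; -0.5000 1.5610]
AᵀP(A−BK) = [1.0000 0.0000; 0.0000 0.7805]
P' = Q + AᵀP(A−BK) = [10.2500 1.5000; 1.5000 9.7805]
tr(P') = 20.0305


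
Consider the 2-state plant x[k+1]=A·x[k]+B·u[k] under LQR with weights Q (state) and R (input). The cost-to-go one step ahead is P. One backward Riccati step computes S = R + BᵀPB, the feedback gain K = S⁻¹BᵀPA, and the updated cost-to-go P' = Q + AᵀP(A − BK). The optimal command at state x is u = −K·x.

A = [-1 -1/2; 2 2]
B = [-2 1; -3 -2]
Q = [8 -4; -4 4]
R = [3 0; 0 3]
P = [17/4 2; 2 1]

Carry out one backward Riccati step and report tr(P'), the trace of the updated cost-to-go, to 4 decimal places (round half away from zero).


12.4186

BᵀP = [-14.5000 -7.0000; 0.2500 0.0000]
S = R + BᵀPB = [3 0; 0 3] + [50.0000 -0.5000; -0.5000 0.2500] = [53.0000 -0.5000; -0.5000 3.2500]
BᵀPA = [0.5000 -6.7500; -0.2500 -0.1250]
K = S⁻¹·BᵀPA = [0.0087 -0.1279; -0.0756 -0.0581]
A−BK = [-0.9070 -0.6977; 1.8750 1.5000]
AᵀP(A−BK) = [0.2267 0.1744; 0.1744 0.1919]
P' = Q + AᵀP(A−BK) = [8.2267 -3.8256; -3.8256 4.1919]
tr(P') = 12.4186


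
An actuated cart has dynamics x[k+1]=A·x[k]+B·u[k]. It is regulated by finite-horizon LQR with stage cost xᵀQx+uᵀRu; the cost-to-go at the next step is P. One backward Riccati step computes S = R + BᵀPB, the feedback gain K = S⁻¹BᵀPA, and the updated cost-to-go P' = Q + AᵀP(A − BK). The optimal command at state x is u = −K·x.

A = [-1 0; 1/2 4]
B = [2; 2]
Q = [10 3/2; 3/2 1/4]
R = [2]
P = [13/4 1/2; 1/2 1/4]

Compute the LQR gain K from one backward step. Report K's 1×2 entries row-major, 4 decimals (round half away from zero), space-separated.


BᵀP = [7.5000 1.5000]
S = R + BᵀPB = [2] + [18.0000] = [20.0000]
BᵀPA = [-6.7500 6.0000]
K = S⁻¹·BᵀPA = [-0.3375 0.3000]
A−BK = [-0.3250 -0.6000; 1.1750 3.4000]
AᵀP(A−BK) = [0.5344 0.5250; 0.5250 2.2000]
P' = Q + AᵀP(A−BK) = [10.5344 2.0250; 2.0250 2.4500]
tr(P') = 12.9844

-0.3375 0.3000


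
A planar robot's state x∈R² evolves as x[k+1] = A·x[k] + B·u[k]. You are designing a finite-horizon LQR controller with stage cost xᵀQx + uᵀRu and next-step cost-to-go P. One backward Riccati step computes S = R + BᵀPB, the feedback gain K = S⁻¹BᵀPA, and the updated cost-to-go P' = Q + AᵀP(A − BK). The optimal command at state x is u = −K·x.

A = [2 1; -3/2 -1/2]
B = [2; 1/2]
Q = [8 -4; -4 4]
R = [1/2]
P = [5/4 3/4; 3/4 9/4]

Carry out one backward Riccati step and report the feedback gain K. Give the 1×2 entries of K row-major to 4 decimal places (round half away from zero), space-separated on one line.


0.2397 0.2066

BᵀP = [2.8750 2.6250]
S = R + BᵀPB = [1/2] + [7.0625] = [7.5625]
BᵀPA = [1.8125 1.5625]
K = S⁻¹·BᵀPA = [0.2397 0.2066]
A−BK = [1.5207 0.5868; -1.6198 -0.6033]
AᵀP(A−BK) = [5.1281 1.9380; 1.9380 0.7397]
P' = Q + AᵀP(A−BK) = [13.1281 -2.0620; -2.0620 4.7397]
tr(P') = 17.8678


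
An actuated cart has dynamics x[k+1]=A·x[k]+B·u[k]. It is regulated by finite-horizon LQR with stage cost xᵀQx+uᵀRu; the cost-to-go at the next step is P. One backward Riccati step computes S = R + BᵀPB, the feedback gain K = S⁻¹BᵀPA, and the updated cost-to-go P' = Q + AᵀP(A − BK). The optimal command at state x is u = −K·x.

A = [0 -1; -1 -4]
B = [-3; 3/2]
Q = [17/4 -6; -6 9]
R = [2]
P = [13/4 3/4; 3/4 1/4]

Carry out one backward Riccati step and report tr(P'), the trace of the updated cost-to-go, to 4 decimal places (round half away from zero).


16.2350

BᵀP = [-8.6250 -1.8750]
S = R + BᵀPB = [2] + [23.0625] = [25.0625]
BᵀPA = [1.8750 16.1250]
K = S⁻¹·BᵀPA = [0.0748 0.6434]
A−BK = [0.2244 0.9302; -1.1122 -4.9651]
AᵀP(A−BK) = [0.1097 0.5436; 0.5436 2.8753]
P' = Q + AᵀP(A−BK) = [4.3597 -5.4564; -5.4564 11.8753]
tr(P') = 16.2350


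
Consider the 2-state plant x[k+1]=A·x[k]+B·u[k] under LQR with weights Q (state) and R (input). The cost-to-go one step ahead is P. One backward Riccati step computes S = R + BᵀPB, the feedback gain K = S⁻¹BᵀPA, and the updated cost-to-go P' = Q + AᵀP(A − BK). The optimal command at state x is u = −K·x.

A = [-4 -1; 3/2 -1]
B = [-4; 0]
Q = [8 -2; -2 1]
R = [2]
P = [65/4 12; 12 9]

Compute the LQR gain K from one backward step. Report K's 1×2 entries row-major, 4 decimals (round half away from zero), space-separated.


0.7176 0.4313

BᵀP = [-65.0000 -48.0000]
S = R + BᵀPB = [2] + [260.0000] = [262.0000]
BᵀPA = [188.0000 113.0000]
K = S⁻¹·BᵀPA = [0.7176 0.4313]
A−BK = [-1.1298 0.7252; 1.5000 -1.0000]
AᵀP(A−BK) = [1.3492 0.4160; 0.4160 0.5134]
P' = Q + AᵀP(A−BK) = [9.3492 -1.5840; -1.5840 1.5134]
tr(P') = 10.8626


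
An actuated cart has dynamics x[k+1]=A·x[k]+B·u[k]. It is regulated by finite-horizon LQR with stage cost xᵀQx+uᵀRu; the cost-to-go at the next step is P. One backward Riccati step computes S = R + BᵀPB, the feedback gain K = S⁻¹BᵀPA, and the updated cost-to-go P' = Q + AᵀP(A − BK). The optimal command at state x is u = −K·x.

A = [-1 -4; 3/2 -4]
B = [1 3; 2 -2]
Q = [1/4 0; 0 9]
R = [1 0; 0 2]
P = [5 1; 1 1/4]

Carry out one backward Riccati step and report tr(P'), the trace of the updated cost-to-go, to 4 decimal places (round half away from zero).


14.1502

BᵀP = [7.0000 1.5000; 13.0000 2.5000]
S = R + BᵀPB = [1 0; 0 2] + [10.0000 18.0000; 18.0000 34.0000] = [11.0000 18.0000; 18.0000 36.0000]
BᵀPA = [-4.7500 -34.0000; -9.2500 -62.0000]
K = S⁻¹·BᵀPA = [-0.0625 -1.5000; -0.2257 -0.9722]
A−BK = [-0.2604 0.4167; 1.1736 -2.9444]
AᵀP(A−BK) = [0.1780 0.3819; 0.3819 4.7222]
P' = Q + AᵀP(A−BK) = [0.4280 0.3819; 0.3819 13.7222]
tr(P') = 14.1502


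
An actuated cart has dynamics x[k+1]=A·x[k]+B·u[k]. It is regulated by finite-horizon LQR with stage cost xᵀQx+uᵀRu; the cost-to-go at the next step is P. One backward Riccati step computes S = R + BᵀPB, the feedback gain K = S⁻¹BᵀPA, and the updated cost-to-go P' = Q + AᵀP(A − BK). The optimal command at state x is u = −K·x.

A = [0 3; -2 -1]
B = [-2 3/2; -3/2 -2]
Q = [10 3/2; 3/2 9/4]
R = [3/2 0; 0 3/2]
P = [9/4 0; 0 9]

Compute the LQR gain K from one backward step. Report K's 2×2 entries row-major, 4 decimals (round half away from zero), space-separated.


BᵀP = [-4.5000 -13.5000; 3.3750 -18.0000]
S = R + BᵀPB = [3/2 0; 0 3/2] + [29.2500 20.2500; 20.2500 41.0625] = [30.7500 20.2500; 20.2500 42.5625]
BᵀPA = [27.0000 0.0000; 36.0000 28.1250]
K = S⁻¹·BᵀPA = [0.4675 -0.6337; 0.6234 0.9623]
A−BK = [0.0000 0.2892; -0.0519 -0.0260]
AᵀP(A−BK) = [0.9351 0.4675; 0.4675 2.1856]
P' = Q + AᵀP(A−BK) = [10.9351 1.9675; 1.9675 4.4356]
tr(P') = 15.3706

0.4675 -0.6337 0.6234 0.9623


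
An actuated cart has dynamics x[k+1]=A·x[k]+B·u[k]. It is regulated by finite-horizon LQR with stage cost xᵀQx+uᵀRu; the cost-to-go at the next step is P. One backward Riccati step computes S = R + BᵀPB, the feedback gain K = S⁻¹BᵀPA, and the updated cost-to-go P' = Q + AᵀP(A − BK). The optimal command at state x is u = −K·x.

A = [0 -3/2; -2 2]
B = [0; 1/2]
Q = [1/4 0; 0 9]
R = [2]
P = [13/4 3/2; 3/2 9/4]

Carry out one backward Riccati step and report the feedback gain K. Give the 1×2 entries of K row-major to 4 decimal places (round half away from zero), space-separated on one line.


-0.8780 0.4390

BᵀP = [0.7500 1.1250]
S = R + BᵀPB = [2] + [0.5625] = [2.5625]
BᵀPA = [-2.2500 1.1250]
K = S⁻¹·BᵀPA = [-0.8780 0.4390]
A−BK = [0.0000 -1.5000; -1.5610 1.7805]
AᵀP(A−BK) = [7.0244 -3.5122; -3.5122 6.8186]
P' = Q + AᵀP(A−BK) = [7.2744 -3.5122; -3.5122 15.8186]
tr(P') = 23.0930


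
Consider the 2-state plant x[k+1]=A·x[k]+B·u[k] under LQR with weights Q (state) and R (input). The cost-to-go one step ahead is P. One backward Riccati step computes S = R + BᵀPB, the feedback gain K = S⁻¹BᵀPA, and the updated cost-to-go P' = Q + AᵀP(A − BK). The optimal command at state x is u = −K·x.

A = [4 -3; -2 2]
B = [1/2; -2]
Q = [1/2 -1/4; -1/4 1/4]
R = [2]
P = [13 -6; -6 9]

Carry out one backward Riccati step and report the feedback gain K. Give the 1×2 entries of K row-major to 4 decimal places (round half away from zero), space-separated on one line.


BᵀP = [18.5000 -21.0000]
S = R + BᵀPB = [2] + [51.2500] = [53.2500]
BᵀPA = [116.0000 -97.5000]
K = S⁻¹·BᵀPA = [2.1784 -1.8310]
A−BK = [2.9108 -2.0845; 2.3568 -1.6620]
AᵀP(A−BK) = [87.3052 -63.6056; -63.6056 46.4789]
P' = Q + AᵀP(A−BK) = [87.8052 -63.8556; -63.8556 46.7289]
tr(P') = 134.5340

2.1784 -1.8310


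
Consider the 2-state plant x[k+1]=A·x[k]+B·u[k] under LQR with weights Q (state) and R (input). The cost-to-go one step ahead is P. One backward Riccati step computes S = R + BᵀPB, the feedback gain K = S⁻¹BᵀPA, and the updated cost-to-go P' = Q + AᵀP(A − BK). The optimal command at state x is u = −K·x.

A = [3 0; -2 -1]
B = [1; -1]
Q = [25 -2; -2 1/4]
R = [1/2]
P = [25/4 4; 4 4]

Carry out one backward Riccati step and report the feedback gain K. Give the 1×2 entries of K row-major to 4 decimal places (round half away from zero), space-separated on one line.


2.4545 0.0000

BᵀP = [2.2500 0.0000]
S = R + BᵀPB = [1/2] + [2.2500] = [2.7500]
BᵀPA = [6.7500 0.0000]
K = S⁻¹·BᵀPA = [2.4545 0.0000]
A−BK = [0.5455 0.0000; 0.4545 -1.0000]
AᵀP(A−BK) = [7.6818 -4.0000; -4.0000 4.0000]
P' = Q + AᵀP(A−BK) = [32.6818 -6.0000; -6.0000 4.2500]
tr(P') = 36.9318


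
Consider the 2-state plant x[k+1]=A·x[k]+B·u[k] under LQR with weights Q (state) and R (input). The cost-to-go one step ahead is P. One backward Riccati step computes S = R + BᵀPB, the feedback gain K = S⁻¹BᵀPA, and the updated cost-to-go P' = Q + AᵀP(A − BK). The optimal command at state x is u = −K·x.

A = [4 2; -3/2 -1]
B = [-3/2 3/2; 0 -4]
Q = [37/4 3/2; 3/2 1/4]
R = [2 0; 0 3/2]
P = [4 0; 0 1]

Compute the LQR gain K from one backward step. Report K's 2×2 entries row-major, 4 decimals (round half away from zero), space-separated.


-1.7387 -0.8266 0.5416 0.3230

BᵀP = [-6.0000 0.0000; 6.0000 -4.0000]
S = R + BᵀPB = [2 0; 0 3/2] + [9.0000 -9.0000; -9.0000 25.0000] = [11.0000 -9.0000; -9.0000 26.5000]
BᵀPA = [-24.0000 -12.0000; 30.0000 16.0000]
K = S⁻¹·BᵀPA = [-1.7387 -0.8266; 0.5416 0.3230]
A−BK = [0.5796 0.2755; 0.6663 0.2922]
AᵀP(A−BK) = [8.2738 3.9703; 3.9703 1.9121]
P' = Q + AᵀP(A−BK) = [17.5238 5.4703; 5.4703 2.1621]
tr(P') = 19.6859


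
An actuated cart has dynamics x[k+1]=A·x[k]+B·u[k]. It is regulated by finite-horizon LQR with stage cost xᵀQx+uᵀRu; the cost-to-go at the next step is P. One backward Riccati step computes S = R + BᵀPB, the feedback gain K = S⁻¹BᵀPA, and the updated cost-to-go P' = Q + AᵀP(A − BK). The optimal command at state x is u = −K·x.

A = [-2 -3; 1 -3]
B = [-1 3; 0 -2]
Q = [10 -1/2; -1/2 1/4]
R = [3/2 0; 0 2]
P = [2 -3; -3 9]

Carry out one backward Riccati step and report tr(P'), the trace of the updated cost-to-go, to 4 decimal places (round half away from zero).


29.6489

BᵀP = [-2.0000 3.0000; 12.0000 -27.0000]
S = R + BᵀPB = [3/2 0; 0 2] + [2.0000 -12.0000; -12.0000 90.0000] = [3.5000 -12.0000; -12.0000 92.0000]
BᵀPA = [7.0000 -3.0000; -51.0000 45.0000]
K = S⁻¹·BᵀPA = [0.1798 1.4831; -0.5309 0.6826]
A−BK = [-0.2275 -3.5646; -0.0618 -1.6348]
AᵀP(A−BK) = [0.6657 0.4298; 0.4298 18.7331]
P' = Q + AᵀP(A−BK) = [10.6657 -0.0702; -0.0702 18.9831]
tr(P') = 29.6489


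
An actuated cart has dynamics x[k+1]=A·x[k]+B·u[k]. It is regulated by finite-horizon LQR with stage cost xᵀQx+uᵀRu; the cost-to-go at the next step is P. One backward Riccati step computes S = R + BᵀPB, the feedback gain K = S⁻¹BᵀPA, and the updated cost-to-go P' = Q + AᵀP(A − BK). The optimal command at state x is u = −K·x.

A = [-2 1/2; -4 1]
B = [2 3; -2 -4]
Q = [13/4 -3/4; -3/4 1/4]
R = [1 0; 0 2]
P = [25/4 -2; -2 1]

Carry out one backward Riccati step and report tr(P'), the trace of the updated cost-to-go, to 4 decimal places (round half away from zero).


11.0203

BᵀP = [16.5000 -6.0000; 26.7500 -10.0000]
S = R + BᵀPB = [1 0; 0 2] + [45.0000 73.5000; 73.5000 120.2500] = [46.0000 73.5000; 73.5000 122.2500]
BᵀPA = [-9.0000 2.2500; -13.5000 3.3750]
K = S⁻¹·BᵀPA = [-0.4881 0.1220; 0.1831 -0.0458]
A−BK = [-1.5729 0.3932; -4.2441 1.0610]
AᵀP(A−BK) = [7.0780 -1.7695; -1.7695 0.4424]
P' = Q + AᵀP(A−BK) = [10.3280 -2.5195; -2.5195 0.6924]
tr(P') = 11.0203


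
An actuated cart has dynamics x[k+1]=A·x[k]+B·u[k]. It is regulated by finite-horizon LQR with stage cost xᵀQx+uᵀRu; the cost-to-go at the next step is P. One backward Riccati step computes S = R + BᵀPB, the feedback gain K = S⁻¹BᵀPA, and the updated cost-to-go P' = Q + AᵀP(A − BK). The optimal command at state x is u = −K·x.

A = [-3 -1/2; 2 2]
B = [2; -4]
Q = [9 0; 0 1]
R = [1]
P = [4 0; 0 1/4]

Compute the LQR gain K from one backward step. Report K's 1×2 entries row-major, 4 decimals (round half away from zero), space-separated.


-1.2381 -0.2857

BᵀP = [8.0000 -1.0000]
S = R + BᵀPB = [1] + [20.0000] = [21.0000]
BᵀPA = [-26.0000 -6.0000]
K = S⁻¹·BᵀPA = [-1.2381 -0.2857]
A−BK = [-0.5238 0.0714; -2.9524 0.8571]
AᵀP(A−BK) = [4.8095 -0.4286; -0.4286 0.2857]
P' = Q + AᵀP(A−BK) = [13.8095 -0.4286; -0.4286 1.2857]
tr(P') = 15.0952


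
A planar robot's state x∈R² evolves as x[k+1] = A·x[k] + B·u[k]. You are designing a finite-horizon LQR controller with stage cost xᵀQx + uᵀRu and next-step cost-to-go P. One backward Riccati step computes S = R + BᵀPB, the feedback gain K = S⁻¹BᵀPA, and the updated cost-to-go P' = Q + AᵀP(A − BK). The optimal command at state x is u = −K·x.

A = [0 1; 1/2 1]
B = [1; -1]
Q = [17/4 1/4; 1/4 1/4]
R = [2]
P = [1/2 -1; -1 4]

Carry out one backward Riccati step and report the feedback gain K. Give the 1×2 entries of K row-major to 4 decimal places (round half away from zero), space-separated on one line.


-0.2941 -0.4118

BᵀP = [1.5000 -5.0000]
S = R + BᵀPB = [2] + [6.5000] = [8.5000]
BᵀPA = [-2.5000 -3.5000]
K = S⁻¹·BᵀPA = [-0.2941 -0.4118]
A−BK = [0.2941 1.4118; 0.2059 0.5882]
AᵀP(A−BK) = [0.2647 0.4706; 0.4706 1.0588]
P' = Q + AᵀP(A−BK) = [4.5147 0.7206; 0.7206 1.3088]
tr(P') = 5.8235


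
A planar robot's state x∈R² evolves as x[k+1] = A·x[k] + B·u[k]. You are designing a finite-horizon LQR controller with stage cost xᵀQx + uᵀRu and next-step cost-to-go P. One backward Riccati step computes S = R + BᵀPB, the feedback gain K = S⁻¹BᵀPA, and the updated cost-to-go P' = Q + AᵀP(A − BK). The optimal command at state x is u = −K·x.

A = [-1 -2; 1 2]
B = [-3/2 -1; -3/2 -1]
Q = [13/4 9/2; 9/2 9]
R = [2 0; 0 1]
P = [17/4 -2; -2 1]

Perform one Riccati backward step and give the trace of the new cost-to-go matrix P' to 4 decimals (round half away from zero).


27.8056

BᵀP = [-3.3750 1.5000; -2.2500 1.0000]
S = R + BᵀPB = [2 0; 0 1] + [2.8125 1.8750; 1.8750 1.2500] = [4.8125 1.8750; 1.8750 2.2500]
BᵀPA = [4.8750 9.7500; 3.2500 6.5000]
K = S⁻¹·BᵀPA = [0.6667 1.3333; 0.8889 1.7778]
A−BK = [0.8889 1.7778; 2.8889 5.7778]
AᵀP(A−BK) = [3.1111 6.2222; 6.2222 12.4444]
P' = Q + AᵀP(A−BK) = [6.3611 10.7222; 10.7222 21.4444]
tr(P') = 27.8056


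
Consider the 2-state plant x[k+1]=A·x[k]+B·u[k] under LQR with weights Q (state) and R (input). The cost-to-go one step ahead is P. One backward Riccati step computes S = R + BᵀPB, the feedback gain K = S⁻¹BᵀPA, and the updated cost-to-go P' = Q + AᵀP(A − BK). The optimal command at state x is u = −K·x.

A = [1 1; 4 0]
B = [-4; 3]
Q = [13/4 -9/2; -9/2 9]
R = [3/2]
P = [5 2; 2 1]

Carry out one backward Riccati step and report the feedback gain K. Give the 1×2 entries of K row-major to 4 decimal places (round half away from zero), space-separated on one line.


BᵀP = [-14.0000 -5.0000]
S = R + BᵀPB = [3/2] + [41.0000] = [42.5000]
BᵀPA = [-34.0000 -14.0000]
K = S⁻¹·BᵀPA = [-0.8000 -0.3294]
A−BK = [-2.2000 -0.3176; 6.4000 0.9882]
AᵀP(A−BK) = [9.8000 1.8000; 1.8000 0.3882]
P' = Q + AᵀP(A−BK) = [13.0500 -2.7000; -2.7000 9.3882]
tr(P') = 22.4382

-0.8000 -0.3294


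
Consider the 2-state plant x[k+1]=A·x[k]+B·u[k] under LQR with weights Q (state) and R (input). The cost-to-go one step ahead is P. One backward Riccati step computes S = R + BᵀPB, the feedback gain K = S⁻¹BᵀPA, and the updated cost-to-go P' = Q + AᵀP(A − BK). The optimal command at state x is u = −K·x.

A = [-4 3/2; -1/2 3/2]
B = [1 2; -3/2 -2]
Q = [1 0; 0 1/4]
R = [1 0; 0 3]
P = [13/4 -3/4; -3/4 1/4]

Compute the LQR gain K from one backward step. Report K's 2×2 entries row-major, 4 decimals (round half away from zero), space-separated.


-1.1719 0.3167 -0.7873 0.2398

BᵀP = [4.3750 -1.1250; 8.0000 -2.0000]
S = R + BᵀPB = [1 0; 0 3] + [6.0625 11.0000; 11.0000 20.0000] = [7.0625 11.0000; 11.0000 23.0000]
BᵀPA = [-16.9375 4.8750; -31.0000 9.0000]
K = S⁻¹·BᵀPA = [-1.1719 0.3167; -0.7873 0.2398]
A−BK = [-1.2534 0.7036; -3.8326 2.4548]
AᵀP(A−BK) = [4.8054 -1.8258; -1.8258 0.7975]
P' = Q + AᵀP(A−BK) = [5.8054 -1.8258; -1.8258 1.0475]
tr(P') = 6.8529


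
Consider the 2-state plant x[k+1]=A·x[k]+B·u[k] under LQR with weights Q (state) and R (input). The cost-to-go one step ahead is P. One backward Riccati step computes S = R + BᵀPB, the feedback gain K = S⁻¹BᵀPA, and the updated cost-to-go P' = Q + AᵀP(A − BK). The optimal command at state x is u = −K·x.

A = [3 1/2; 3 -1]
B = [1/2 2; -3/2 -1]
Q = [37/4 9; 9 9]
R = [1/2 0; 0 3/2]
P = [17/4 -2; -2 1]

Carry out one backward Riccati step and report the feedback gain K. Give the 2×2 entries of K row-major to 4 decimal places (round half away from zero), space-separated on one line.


0.2497 0.3443 0.4842 0.2131

BᵀP = [5.1250 -2.5000; 10.5000 -5.0000]
S = R + BᵀPB = [1/2 0; 0 3/2] + [6.3125 12.7500; 12.7500 26.0000] = [6.8125 12.7500; 12.7500 27.5000]
BᵀPA = [7.8750 5.0625; 16.5000 10.2500]
K = S⁻¹·BᵀPA = [0.2497 0.3443; 0.4842 0.2131]
A−BK = [1.9067 -0.0984; 3.8588 -0.2705]
AᵀP(A−BK) = [1.2938 0.1475; 0.1475 0.1352]
P' = Q + AᵀP(A−BK) = [10.5438 9.1475; 9.1475 9.1352]
tr(P') = 19.6791


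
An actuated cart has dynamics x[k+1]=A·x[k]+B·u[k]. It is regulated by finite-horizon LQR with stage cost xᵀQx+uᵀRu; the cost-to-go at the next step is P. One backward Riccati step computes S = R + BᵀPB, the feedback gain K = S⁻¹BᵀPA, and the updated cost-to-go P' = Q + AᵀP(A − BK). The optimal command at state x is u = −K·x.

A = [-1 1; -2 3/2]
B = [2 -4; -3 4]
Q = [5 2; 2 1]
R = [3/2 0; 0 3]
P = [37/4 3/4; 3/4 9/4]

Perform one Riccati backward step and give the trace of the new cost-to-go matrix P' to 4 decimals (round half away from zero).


BᵀP = [16.2500 -5.2500; -34.0000 6.0000]
S = R + BᵀPB = [3/2 0; 0 3] + [48.2500 -86.0000; -86.0000 160.0000] = [49.7500 -86.0000; -86.0000 163.0000]
BᵀPA = [-5.7500 8.3750; 22.0000 -25.0000]
K = S⁻¹·BᵀPA = [1.3386 -1.1004; 0.8412 -0.7340]
A−BK = [-0.3123 0.2650; -1.3491 1.1346]
AᵀP(A−BK) = [10.4401 -8.8052; -8.8052 7.4294]
P' = Q + AᵀP(A−BK) = [15.4401 -6.8052; -6.8052 8.4294]
tr(P') = 23.8695

23.8695


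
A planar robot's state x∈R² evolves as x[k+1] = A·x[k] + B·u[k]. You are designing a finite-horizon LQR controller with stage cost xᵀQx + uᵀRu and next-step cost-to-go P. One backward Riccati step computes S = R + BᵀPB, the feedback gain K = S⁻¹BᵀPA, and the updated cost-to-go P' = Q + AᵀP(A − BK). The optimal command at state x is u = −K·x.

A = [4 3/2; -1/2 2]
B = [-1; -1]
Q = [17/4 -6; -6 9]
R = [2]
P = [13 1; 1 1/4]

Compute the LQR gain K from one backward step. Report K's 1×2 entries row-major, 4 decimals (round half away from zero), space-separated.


-3.2101 -1.3623

BᵀP = [-14.0000 -1.2500]
S = R + BᵀPB = [2] + [15.2500] = [17.2500]
BᵀPA = [-55.3750 -23.5000]
K = S⁻¹·BᵀPA = [-3.2101 -1.3623]
A−BK = [0.7899 0.1377; -3.7101 0.6377]
AᵀP(A−BK) = [26.3007 9.5616; 9.5616 4.2355]
P' = Q + AᵀP(A−BK) = [30.5507 3.5616; 3.5616 13.2355]
tr(P') = 43.7862


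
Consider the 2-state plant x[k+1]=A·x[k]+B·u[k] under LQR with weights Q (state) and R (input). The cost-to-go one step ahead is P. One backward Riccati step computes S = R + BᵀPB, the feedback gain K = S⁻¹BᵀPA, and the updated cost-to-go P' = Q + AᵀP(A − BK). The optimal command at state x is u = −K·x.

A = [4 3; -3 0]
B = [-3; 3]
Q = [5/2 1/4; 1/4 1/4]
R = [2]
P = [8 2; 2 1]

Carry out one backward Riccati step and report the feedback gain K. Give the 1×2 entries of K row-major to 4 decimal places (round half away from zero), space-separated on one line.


-1.3404 -1.1489

BᵀP = [-18.0000 -3.0000]
S = R + BᵀPB = [2] + [45.0000] = [47.0000]
BᵀPA = [-63.0000 -54.0000]
K = S⁻¹·BᵀPA = [-1.3404 -1.1489]
A−BK = [-0.0213 -0.4468; 1.0213 3.4468]
AᵀP(A−BK) = [4.5532 5.6170; 5.6170 9.9574]
P' = Q + AᵀP(A−BK) = [7.0532 5.8670; 5.8670 10.2074]
tr(P') = 17.2606
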